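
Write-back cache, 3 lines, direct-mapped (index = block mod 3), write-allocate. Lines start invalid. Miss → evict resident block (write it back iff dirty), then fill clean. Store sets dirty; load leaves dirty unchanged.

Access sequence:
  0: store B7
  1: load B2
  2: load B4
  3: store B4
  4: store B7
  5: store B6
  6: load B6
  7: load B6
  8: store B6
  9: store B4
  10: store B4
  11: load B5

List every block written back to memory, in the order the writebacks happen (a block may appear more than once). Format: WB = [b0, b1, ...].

0: W B7 → L1 miss [D]
1: R B2 → L2 miss [-]
2: R B4 → L1 miss wb→B7 [-]
3: W B4 → L1 hit [D]
4: W B7 → L1 miss wb→B4 [D]
5: W B6 → L0 miss [D]
6: R B6 → L0 hit [D]
7: R B6 → L0 hit [D]
8: W B6 → L0 hit [D]
9: W B4 → L1 miss wb→B7 [D]
10: W B4 → L1 hit [D]
11: R B5 → L2 miss [-]

WB = [7, 4, 7]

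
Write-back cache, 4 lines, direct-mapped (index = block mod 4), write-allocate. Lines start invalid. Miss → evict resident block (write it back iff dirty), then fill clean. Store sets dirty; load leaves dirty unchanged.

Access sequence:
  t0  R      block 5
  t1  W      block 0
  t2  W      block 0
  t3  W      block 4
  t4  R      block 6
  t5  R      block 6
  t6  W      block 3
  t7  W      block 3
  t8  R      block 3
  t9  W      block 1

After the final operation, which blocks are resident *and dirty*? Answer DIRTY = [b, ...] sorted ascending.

  0 | R B5 → L1 miss [-]
  1 | W B0 → L0 miss [D]
  2 | W B0 → L0 hit [D]
  3 | W B4 → L0 miss wb→B0 [D]
  4 | R B6 → L2 miss [-]
  5 | R B6 → L2 hit [-]
  6 | W B3 → L3 miss [D]
  7 | W B3 → L3 hit [D]
  8 | R B3 → L3 hit [D]
  9 | W B1 → L1 miss [D]

DIRTY = [1, 3, 4]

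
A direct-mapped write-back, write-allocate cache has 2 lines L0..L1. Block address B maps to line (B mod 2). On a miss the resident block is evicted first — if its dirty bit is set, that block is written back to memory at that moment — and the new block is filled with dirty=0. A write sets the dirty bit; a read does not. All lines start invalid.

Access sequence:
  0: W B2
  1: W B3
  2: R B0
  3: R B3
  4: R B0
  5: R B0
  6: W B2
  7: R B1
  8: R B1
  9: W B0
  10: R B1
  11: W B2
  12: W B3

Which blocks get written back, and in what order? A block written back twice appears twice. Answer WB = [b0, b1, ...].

0: W B2 → L0 miss [D]
1: W B3 → L1 miss [D]
2: R B0 → L0 miss wb→B2 [-]
3: R B3 → L1 hit [D]
4: R B0 → L0 hit [-]
5: R B0 → L0 hit [-]
6: W B2 → L0 miss [D]
7: R B1 → L1 miss wb→B3 [-]
8: R B1 → L1 hit [-]
9: W B0 → L0 miss wb→B2 [D]
10: R B1 → L1 hit [-]
11: W B2 → L0 miss wb→B0 [D]
12: W B3 → L1 miss [D]

WB = [2, 3, 2, 0]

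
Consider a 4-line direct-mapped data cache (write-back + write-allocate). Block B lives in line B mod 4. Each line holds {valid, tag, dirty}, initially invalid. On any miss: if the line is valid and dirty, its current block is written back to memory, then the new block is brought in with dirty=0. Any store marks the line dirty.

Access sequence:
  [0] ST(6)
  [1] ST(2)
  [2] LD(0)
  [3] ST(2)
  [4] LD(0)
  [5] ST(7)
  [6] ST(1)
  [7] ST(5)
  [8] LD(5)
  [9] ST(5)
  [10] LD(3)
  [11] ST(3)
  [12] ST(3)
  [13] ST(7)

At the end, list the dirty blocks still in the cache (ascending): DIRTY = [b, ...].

DIRTY = [2, 5, 7]

0: W B6 -> L2 miss  d=D]
1: W B2 -> L2 miss wb->B6  d=D]
2: R B0 -> L0 miss  d=-]
3: W B2 -> L2 hit  d=D]
4: R B0 -> L0 hit  d=-]
5: W B7 -> L3 miss  d=D]
6: W B1 -> L1 miss  d=D]
7: W B5 -> L1 miss wb->B1  d=D]
8: R B5 -> L1 hit  d=D]
9: W B5 -> L1 hit  d=D]
10: R B3 -> L3 miss wb->B7  d=-]
11: W B3 -> L3 hit  d=D]
12: W B3 -> L3 hit  d=D]
13: W B7 -> L3 miss wb->B3  d=D]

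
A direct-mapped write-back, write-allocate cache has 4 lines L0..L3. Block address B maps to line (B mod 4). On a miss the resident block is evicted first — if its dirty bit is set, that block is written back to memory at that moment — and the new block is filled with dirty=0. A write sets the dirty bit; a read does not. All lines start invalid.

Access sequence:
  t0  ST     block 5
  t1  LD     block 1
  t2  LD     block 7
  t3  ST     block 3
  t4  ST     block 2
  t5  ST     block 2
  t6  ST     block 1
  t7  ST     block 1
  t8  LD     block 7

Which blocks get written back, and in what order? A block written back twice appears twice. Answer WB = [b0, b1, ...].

0: W B5 → L1 miss [D]
1: R B1 → L1 miss wb→B5 [-]
2: R B7 → L3 miss [-]
3: W B3 → L3 miss [D]
4: W B2 → L2 miss [D]
5: W B2 → L2 hit [D]
6: W B1 → L1 hit [D]
7: W B1 → L1 hit [D]
8: R B7 → L3 miss wb→B3 [-]

WB = [5, 3]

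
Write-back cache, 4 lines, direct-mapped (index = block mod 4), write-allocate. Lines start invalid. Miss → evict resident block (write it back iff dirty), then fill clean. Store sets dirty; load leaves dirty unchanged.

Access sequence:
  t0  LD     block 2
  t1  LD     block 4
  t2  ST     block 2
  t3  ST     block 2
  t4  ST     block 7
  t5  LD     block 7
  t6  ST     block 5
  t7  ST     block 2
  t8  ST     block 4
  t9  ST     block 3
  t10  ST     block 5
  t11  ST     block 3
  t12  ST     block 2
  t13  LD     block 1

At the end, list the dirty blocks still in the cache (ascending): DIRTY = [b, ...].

DIRTY = [2, 3, 4]

0: R B2 → L2 miss [-]
1: R B4 → L0 miss [-]
2: W B2 → L2 hit [D]
3: W B2 → L2 hit [D]
4: W B7 → L3 miss [D]
5: R B7 → L3 hit [D]
6: W B5 → L1 miss [D]
7: W B2 → L2 hit [D]
8: W B4 → L0 hit [D]
9: W B3 → L3 miss wb→B7 [D]
10: W B5 → L1 hit [D]
11: W B3 → L3 hit [D]
12: W B2 → L2 hit [D]
13: R B1 → L1 miss wb→B5 [-]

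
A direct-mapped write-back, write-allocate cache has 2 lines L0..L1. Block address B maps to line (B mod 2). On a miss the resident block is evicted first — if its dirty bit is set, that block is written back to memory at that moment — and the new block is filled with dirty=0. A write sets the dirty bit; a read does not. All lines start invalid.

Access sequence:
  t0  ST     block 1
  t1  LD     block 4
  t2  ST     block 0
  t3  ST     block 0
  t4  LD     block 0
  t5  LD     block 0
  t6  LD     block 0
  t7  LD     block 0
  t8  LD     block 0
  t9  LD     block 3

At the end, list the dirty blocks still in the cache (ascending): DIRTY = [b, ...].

DIRTY = [0]

0: W B1 -> L1 miss  d=D]
1: R B4 -> L0 miss  d=-]
2: W B0 -> L0 miss  d=D]
3: W B0 -> L0 hit  d=D]
4: R B0 -> L0 hit  d=D]
5: R B0 -> L0 hit  d=D]
6: R B0 -> L0 hit  d=D]
7: R B0 -> L0 hit  d=D]
8: R B0 -> L0 hit  d=D]
9: R B3 -> L1 miss wb->B1  d=-]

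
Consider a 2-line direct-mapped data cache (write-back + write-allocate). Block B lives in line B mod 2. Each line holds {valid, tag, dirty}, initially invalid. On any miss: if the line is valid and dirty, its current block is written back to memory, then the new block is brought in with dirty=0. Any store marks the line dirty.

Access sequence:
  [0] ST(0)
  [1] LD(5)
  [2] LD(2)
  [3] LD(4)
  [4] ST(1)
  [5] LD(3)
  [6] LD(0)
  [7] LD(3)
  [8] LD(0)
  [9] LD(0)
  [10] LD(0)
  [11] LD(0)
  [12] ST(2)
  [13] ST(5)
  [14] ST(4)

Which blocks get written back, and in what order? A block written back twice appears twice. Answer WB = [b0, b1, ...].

WB = [0, 1, 2]

0: W B0 -> L0 miss  d=D]
1: R B5 -> L1 miss  d=-]
2: R B2 -> L0 miss wb->B0  d=-]
3: R B4 -> L0 miss  d=-]
4: W B1 -> L1 miss  d=D]
5: R B3 -> L1 miss wb->B1  d=-]
6: R B0 -> L0 miss  d=-]
7: R B3 -> L1 hit  d=-]
8: R B0 -> L0 hit  d=-]
9: R B0 -> L0 hit  d=-]
10: R B0 -> L0 hit  d=-]
11: R B0 -> L0 hit  d=-]
12: W B2 -> L0 miss  d=D]
13: W B5 -> L1 miss  d=D]
14: W B4 -> L0 miss wb->B2  d=D]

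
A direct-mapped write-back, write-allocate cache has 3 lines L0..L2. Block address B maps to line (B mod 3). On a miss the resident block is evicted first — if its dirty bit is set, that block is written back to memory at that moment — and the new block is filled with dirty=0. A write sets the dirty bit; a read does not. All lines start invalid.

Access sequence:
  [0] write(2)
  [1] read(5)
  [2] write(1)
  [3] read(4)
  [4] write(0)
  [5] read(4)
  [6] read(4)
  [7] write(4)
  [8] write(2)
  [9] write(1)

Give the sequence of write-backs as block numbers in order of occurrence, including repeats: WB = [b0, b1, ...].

  0 | W B2 → L2 miss [D]
  1 | R B5 → L2 miss wb→B2 [-]
  2 | W B1 → L1 miss [D]
  3 | R B4 → L1 miss wb→B1 [-]
  4 | W B0 → L0 miss [D]
  5 | R B4 → L1 hit [-]
  6 | R B4 → L1 hit [-]
  7 | W B4 → L1 hit [D]
  8 | W B2 → L2 miss [D]
  9 | W B1 → L1 miss wb→B4 [D]

WB = [2, 1, 4]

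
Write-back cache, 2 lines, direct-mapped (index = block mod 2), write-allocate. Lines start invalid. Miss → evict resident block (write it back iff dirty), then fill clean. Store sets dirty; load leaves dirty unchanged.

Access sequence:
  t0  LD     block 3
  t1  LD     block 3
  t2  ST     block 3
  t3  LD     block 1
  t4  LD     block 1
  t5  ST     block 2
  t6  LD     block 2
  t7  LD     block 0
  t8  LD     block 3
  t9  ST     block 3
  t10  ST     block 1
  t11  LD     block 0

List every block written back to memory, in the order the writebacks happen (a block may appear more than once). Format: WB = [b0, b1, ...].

  0 | R B3 → L1 miss [-]
  1 | R B3 → L1 hit [-]
  2 | W B3 → L1 hit [D]
  3 | R B1 → L1 miss wb→B3 [-]
  4 | R B1 → L1 hit [-]
  5 | W B2 → L0 miss [D]
  6 | R B2 → L0 hit [D]
  7 | R B0 → L0 miss wb→B2 [-]
  8 | R B3 → L1 miss [-]
  9 | W B3 → L1 hit [D]
  10 | W B1 → L1 miss wb→B3 [D]
  11 | R B0 → L0 hit [-]

WB = [3, 2, 3]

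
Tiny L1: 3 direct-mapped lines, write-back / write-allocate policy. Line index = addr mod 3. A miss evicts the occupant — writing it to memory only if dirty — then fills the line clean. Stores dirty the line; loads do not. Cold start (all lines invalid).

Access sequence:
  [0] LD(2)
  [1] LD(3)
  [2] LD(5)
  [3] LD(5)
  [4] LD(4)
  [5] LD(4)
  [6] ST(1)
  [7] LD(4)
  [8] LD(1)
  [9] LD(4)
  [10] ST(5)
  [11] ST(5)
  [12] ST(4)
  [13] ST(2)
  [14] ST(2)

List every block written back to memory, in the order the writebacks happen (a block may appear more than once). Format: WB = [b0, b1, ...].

0: R B2 -> L2 miss  d=-]
1: R B3 -> L0 miss  d=-]
2: R B5 -> L2 miss  d=-]
3: R B5 -> L2 hit  d=-]
4: R B4 -> L1 miss  d=-]
5: R B4 -> L1 hit  d=-]
6: W B1 -> L1 miss  d=D]
7: R B4 -> L1 miss wb->B1  d=-]
8: R B1 -> L1 miss  d=-]
9: R B4 -> L1 miss  d=-]
10: W B5 -> L2 hit  d=D]
11: W B5 -> L2 hit  d=D]
12: W B4 -> L1 hit  d=D]
13: W B2 -> L2 miss wb->B5  d=D]
14: W B2 -> L2 hit  d=D]

WB = [1, 5]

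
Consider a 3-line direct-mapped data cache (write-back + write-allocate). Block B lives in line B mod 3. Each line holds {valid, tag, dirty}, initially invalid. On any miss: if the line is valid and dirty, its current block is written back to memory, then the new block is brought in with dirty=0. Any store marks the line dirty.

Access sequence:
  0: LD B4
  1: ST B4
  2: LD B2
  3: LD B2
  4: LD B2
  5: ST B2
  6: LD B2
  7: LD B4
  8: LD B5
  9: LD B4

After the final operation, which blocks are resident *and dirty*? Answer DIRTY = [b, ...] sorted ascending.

  0 | R B4 → L1 miss [-]
  1 | W B4 → L1 hit [D]
  2 | R B2 → L2 miss [-]
  3 | R B2 → L2 hit [-]
  4 | R B2 → L2 hit [-]
  5 | W B2 → L2 hit [D]
  6 | R B2 → L2 hit [D]
  7 | R B4 → L1 hit [D]
  8 | R B5 → L2 miss wb→B2 [-]
  9 | R B4 → L1 hit [D]

DIRTY = [4]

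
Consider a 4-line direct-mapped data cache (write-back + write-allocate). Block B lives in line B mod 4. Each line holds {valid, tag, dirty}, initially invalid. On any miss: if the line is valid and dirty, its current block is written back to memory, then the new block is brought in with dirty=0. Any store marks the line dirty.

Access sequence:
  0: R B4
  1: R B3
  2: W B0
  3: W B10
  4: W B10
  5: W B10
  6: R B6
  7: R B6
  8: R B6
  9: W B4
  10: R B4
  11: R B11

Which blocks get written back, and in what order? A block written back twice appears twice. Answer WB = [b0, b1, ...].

0: R B4 -> L0 miss  d=-]
1: R B3 -> L3 miss  d=-]
2: W B0 -> L0 miss  d=D]
3: W B10 -> L2 miss  d=D]
4: W B10 -> L2 hit  d=D]
5: W B10 -> L2 hit  d=D]
6: R B6 -> L2 miss wb->B10  d=-]
7: R B6 -> L2 hit  d=-]
8: R B6 -> L2 hit  d=-]
9: W B4 -> L0 miss wb->B0  d=D]
10: R B4 -> L0 hit  d=D]
11: R B11 -> L3 miss  d=-]

WB = [10, 0]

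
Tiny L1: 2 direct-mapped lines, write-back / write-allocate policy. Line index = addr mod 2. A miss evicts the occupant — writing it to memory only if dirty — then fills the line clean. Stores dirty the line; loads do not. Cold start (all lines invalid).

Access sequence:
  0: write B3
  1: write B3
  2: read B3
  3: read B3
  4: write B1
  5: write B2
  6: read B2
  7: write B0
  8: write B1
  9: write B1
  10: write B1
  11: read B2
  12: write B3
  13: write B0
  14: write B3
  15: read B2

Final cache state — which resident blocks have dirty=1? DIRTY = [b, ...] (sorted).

  0 | W B3 → L1 miss [D]
  1 | W B3 → L1 hit [D]
  2 | R B3 → L1 hit [D]
  3 | R B3 → L1 hit [D]
  4 | W B1 → L1 miss wb→B3 [D]
  5 | W B2 → L0 miss [D]
  6 | R B2 → L0 hit [D]
  7 | W B0 → L0 miss wb→B2 [D]
  8 | W B1 → L1 hit [D]
  9 | W B1 → L1 hit [D]
  10 | W B1 → L1 hit [D]
  11 | R B2 → L0 miss wb→B0 [-]
  12 | W B3 → L1 miss wb→B1 [D]
  13 | W B0 → L0 miss [D]
  14 | W B3 → L1 hit [D]
  15 | R B2 → L0 miss wb→B0 [-]

DIRTY = [3]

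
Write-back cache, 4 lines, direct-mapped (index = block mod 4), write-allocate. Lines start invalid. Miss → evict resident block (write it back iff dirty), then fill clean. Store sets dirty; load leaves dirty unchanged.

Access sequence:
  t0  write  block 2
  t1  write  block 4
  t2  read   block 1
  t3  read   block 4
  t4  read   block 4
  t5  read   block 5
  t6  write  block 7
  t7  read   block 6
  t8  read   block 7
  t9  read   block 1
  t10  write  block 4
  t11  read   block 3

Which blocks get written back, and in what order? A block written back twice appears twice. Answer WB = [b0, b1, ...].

WB = [2, 7]

0: W B2 -> L2 miss  d=D]
1: W B4 -> L0 miss  d=D]
2: R B1 -> L1 miss  d=-]
3: R B4 -> L0 hit  d=D]
4: R B4 -> L0 hit  d=D]
5: R B5 -> L1 miss  d=-]
6: W B7 -> L3 miss  d=D]
7: R B6 -> L2 miss wb->B2  d=-]
8: R B7 -> L3 hit  d=D]
9: R B1 -> L1 miss  d=-]
10: W B4 -> L0 hit  d=D]
11: R B3 -> L3 miss wb->B7  d=-]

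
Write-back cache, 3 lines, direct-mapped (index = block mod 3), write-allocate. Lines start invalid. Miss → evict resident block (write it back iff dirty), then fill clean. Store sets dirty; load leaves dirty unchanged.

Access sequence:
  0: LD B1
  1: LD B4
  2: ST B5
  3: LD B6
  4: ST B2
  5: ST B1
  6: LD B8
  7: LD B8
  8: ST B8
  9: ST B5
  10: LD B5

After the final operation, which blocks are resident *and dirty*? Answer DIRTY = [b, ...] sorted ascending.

0: R B1 → L1 miss [-]
1: R B4 → L1 miss [-]
2: W B5 → L2 miss [D]
3: R B6 → L0 miss [-]
4: W B2 → L2 miss wb→B5 [D]
5: W B1 → L1 miss [D]
6: R B8 → L2 miss wb→B2 [-]
7: R B8 → L2 hit [-]
8: W B8 → L2 hit [D]
9: W B5 → L2 miss wb→B8 [D]
10: R B5 → L2 hit [D]

DIRTY = [1, 5]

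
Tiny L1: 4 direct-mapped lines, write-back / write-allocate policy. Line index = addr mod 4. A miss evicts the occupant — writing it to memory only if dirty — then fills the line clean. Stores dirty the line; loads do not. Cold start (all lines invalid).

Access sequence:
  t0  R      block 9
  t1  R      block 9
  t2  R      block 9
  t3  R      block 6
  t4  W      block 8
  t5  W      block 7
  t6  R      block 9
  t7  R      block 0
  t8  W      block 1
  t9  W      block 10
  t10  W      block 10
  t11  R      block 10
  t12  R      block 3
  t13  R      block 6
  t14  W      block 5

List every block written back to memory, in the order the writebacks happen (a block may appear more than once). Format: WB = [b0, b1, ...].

WB = [8, 7, 10, 1]

  0 | R B9 → L1 miss [-]
  1 | R B9 → L1 hit [-]
  2 | R B9 → L1 hit [-]
  3 | R B6 → L2 miss [-]
  4 | W B8 → L0 miss [D]
  5 | W B7 → L3 miss [D]
  6 | R B9 → L1 hit [-]
  7 | R B0 → L0 miss wb→B8 [-]
  8 | W B1 → L1 miss [D]
  9 | W B10 → L2 miss [D]
  10 | W B10 → L2 hit [D]
  11 | R B10 → L2 hit [D]
  12 | R B3 → L3 miss wb→B7 [-]
  13 | R B6 → L2 miss wb→B10 [-]
  14 | W B5 → L1 miss wb→B1 [D]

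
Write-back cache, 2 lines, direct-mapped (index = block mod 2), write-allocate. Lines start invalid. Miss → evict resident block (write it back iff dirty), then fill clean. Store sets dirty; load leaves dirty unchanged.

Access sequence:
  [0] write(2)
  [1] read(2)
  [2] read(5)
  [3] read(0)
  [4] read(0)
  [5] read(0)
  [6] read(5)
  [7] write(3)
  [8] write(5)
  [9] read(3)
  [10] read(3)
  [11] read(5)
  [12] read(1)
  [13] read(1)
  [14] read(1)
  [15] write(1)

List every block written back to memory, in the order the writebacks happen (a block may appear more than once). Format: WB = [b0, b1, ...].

  0 | W B2 → L0 miss [D]
  1 | R B2 → L0 hit [D]
  2 | R B5 → L1 miss [-]
  3 | R B0 → L0 miss wb→B2 [-]
  4 | R B0 → L0 hit [-]
  5 | R B0 → L0 hit [-]
  6 | R B5 → L1 hit [-]
  7 | W B3 → L1 miss [D]
  8 | W B5 → L1 miss wb→B3 [D]
  9 | R B3 → L1 miss wb→B5 [-]
  10 | R B3 → L1 hit [-]
  11 | R B5 → L1 miss [-]
  12 | R B1 → L1 miss [-]
  13 | R B1 → L1 hit [-]
  14 | R B1 → L1 hit [-]
  15 | W B1 → L1 hit [D]

WB = [2, 3, 5]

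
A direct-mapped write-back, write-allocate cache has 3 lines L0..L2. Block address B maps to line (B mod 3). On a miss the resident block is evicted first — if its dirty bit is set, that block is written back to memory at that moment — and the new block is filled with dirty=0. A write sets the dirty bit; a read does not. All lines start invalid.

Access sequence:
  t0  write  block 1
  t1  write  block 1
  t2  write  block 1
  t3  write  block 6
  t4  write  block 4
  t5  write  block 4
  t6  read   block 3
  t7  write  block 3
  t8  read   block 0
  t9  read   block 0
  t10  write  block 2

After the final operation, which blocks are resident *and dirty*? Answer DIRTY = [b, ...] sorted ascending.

  0 | W B1 → L1 miss [D]
  1 | W B1 → L1 hit [D]
  2 | W B1 → L1 hit [D]
  3 | W B6 → L0 miss [D]
  4 | W B4 → L1 miss wb→B1 [D]
  5 | W B4 → L1 hit [D]
  6 | R B3 → L0 miss wb→B6 [-]
  7 | W B3 → L0 hit [D]
  8 | R B0 → L0 miss wb→B3 [-]
  9 | R B0 → L0 hit [-]
  10 | W B2 → L2 miss [D]

DIRTY = [2, 4]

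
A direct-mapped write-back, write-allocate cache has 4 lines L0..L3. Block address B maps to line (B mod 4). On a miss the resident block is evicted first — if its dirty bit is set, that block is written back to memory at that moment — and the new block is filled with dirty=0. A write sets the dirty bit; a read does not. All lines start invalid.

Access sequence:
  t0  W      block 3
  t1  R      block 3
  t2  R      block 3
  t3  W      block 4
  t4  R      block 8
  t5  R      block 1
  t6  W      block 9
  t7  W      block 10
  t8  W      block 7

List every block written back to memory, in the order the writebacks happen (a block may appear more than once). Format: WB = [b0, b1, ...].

0: W B3 -> L3 miss  d=D]
1: R B3 -> L3 hit  d=D]
2: R B3 -> L3 hit  d=D]
3: W B4 -> L0 miss  d=D]
4: R B8 -> L0 miss wb->B4  d=-]
5: R B1 -> L1 miss  d=-]
6: W B9 -> L1 miss  d=D]
7: W B10 -> L2 miss  d=D]
8: W B7 -> L3 miss wb->B3  d=D]

WB = [4, 3]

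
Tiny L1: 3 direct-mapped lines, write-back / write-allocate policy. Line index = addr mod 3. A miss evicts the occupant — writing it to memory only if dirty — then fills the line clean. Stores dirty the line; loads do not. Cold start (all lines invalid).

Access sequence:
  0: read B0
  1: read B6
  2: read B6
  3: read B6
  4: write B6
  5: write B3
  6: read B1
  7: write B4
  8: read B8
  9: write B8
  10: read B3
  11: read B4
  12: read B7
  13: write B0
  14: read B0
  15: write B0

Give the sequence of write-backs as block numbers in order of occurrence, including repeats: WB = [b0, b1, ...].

  0 | R B0 → L0 miss [-]
  1 | R B6 → L0 miss [-]
  2 | R B6 → L0 hit [-]
  3 | R B6 → L0 hit [-]
  4 | W B6 → L0 hit [D]
  5 | W B3 → L0 miss wb→B6 [D]
  6 | R B1 → L1 miss [-]
  7 | W B4 → L1 miss [D]
  8 | R B8 → L2 miss [-]
  9 | W B8 → L2 hit [D]
  10 | R B3 → L0 hit [D]
  11 | R B4 → L1 hit [D]
  12 | R B7 → L1 miss wb→B4 [-]
  13 | W B0 → L0 miss wb→B3 [D]
  14 | R B0 → L0 hit [D]
  15 | W B0 → L0 hit [D]

WB = [6, 4, 3]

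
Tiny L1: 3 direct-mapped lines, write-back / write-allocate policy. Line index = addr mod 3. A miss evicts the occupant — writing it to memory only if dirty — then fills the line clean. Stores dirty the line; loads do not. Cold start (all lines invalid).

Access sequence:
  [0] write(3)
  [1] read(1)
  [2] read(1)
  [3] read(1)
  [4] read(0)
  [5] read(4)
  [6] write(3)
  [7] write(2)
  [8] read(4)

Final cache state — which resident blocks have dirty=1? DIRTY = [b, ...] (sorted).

0: W B3 -> L0 miss  d=D]
1: R B1 -> L1 miss  d=-]
2: R B1 -> L1 hit  d=-]
3: R B1 -> L1 hit  d=-]
4: R B0 -> L0 miss wb->B3  d=-]
5: R B4 -> L1 miss  d=-]
6: W B3 -> L0 miss  d=D]
7: W B2 -> L2 miss  d=D]
8: R B4 -> L1 hit  d=-]

DIRTY = [2, 3]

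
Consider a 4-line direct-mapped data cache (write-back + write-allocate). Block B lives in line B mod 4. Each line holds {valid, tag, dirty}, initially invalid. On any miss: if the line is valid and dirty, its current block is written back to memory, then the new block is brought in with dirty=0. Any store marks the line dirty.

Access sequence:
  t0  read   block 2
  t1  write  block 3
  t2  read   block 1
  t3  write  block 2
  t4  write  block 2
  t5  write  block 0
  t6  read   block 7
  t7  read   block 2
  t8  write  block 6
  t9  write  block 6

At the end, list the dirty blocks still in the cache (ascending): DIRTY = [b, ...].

0: R B2 → L2 miss [-]
1: W B3 → L3 miss [D]
2: R B1 → L1 miss [-]
3: W B2 → L2 hit [D]
4: W B2 → L2 hit [D]
5: W B0 → L0 miss [D]
6: R B7 → L3 miss wb→B3 [-]
7: R B2 → L2 hit [D]
8: W B6 → L2 miss wb→B2 [D]
9: W B6 → L2 hit [D]

DIRTY = [0, 6]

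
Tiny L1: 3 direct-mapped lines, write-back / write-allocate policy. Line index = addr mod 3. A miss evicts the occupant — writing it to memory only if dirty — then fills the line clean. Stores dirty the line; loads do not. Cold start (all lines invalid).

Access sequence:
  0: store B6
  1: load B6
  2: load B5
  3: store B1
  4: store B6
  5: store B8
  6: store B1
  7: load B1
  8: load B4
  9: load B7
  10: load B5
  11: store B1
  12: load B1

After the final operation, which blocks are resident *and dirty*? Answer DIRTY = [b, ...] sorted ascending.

0: W B6 -> L0 miss  d=D]
1: R B6 -> L0 hit  d=D]
2: R B5 -> L2 miss  d=-]
3: W B1 -> L1 miss  d=D]
4: W B6 -> L0 hit  d=D]
5: W B8 -> L2 miss  d=D]
6: W B1 -> L1 hit  d=D]
7: R B1 -> L1 hit  d=D]
8: R B4 -> L1 miss wb->B1  d=-]
9: R B7 -> L1 miss  d=-]
10: R B5 -> L2 miss wb->B8  d=-]
11: W B1 -> L1 miss  d=D]
12: R B1 -> L1 hit  d=D]

DIRTY = [1, 6]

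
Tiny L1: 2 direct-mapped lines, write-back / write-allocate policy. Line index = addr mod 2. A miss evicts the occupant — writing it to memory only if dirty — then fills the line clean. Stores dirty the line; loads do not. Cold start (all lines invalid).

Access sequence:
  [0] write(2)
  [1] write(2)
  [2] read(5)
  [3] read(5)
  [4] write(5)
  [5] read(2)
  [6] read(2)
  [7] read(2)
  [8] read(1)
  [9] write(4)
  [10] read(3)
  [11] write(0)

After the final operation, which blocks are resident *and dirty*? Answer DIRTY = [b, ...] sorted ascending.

  0 | W B2 → L0 miss [D]
  1 | W B2 → L0 hit [D]
  2 | R B5 → L1 miss [-]
  3 | R B5 → L1 hit [-]
  4 | W B5 → L1 hit [D]
  5 | R B2 → L0 hit [D]
  6 | R B2 → L0 hit [D]
  7 | R B2 → L0 hit [D]
  8 | R B1 → L1 miss wb→B5 [-]
  9 | W B4 → L0 miss wb→B2 [D]
  10 | R B3 → L1 miss [-]
  11 | W B0 → L0 miss wb→B4 [D]

DIRTY = [0]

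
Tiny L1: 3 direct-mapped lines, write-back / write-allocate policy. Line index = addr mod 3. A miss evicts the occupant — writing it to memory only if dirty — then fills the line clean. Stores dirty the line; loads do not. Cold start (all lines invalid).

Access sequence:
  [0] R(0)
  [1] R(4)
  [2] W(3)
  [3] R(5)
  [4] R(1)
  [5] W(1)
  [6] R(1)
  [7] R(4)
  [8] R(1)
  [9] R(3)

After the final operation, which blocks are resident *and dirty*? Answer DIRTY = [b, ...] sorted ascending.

DIRTY = [3]

0: R B0 -> L0 miss  d=-]
1: R B4 -> L1 miss  d=-]
2: W B3 -> L0 miss  d=D]
3: R B5 -> L2 miss  d=-]
4: R B1 -> L1 miss  d=-]
5: W B1 -> L1 hit  d=D]
6: R B1 -> L1 hit  d=D]
7: R B4 -> L1 miss wb->B1  d=-]
8: R B1 -> L1 miss  d=-]
9: R B3 -> L0 hit  d=D]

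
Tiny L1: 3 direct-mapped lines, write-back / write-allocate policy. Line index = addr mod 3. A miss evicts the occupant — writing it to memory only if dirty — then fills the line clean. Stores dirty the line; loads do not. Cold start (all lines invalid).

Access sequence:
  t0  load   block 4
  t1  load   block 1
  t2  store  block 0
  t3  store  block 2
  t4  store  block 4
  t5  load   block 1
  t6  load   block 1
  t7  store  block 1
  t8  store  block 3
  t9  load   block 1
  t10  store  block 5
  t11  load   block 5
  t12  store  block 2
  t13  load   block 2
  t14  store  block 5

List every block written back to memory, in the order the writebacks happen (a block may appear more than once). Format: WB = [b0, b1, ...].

WB = [4, 0, 2, 5, 2]

  0 | R B4 → L1 miss [-]
  1 | R B1 → L1 miss [-]
  2 | W B0 → L0 miss [D]
  3 | W B2 → L2 miss [D]
  4 | W B4 → L1 miss [D]
  5 | R B1 → L1 miss wb→B4 [-]
  6 | R B1 → L1 hit [-]
  7 | W B1 → L1 hit [D]
  8 | W B3 → L0 miss wb→B0 [D]
  9 | R B1 → L1 hit [D]
  10 | W B5 → L2 miss wb→B2 [D]
  11 | R B5 → L2 hit [D]
  12 | W B2 → L2 miss wb→B5 [D]
  13 | R B2 → L2 hit [D]
  14 | W B5 → L2 miss wb→B2 [D]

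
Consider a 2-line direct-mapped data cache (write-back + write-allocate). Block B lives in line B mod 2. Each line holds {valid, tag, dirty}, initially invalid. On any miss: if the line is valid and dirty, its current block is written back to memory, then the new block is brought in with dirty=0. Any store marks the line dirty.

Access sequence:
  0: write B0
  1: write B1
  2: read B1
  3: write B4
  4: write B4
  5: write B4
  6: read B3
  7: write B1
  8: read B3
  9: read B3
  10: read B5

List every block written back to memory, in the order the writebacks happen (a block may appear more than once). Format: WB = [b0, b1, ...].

WB = [0, 1, 1]

0: W B0 → L0 miss [D]
1: W B1 → L1 miss [D]
2: R B1 → L1 hit [D]
3: W B4 → L0 miss wb→B0 [D]
4: W B4 → L0 hit [D]
5: W B4 → L0 hit [D]
6: R B3 → L1 miss wb→B1 [-]
7: W B1 → L1 miss [D]
8: R B3 → L1 miss wb→B1 [-]
9: R B3 → L1 hit [-]
10: R B5 → L1 miss [-]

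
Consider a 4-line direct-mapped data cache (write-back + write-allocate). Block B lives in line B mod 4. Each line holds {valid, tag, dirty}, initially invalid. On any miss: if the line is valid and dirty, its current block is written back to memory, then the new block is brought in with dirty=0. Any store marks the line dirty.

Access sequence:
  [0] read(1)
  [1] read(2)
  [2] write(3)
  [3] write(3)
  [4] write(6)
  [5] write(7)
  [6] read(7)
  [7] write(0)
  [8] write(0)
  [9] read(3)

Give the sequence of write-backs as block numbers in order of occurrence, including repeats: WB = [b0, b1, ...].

WB = [3, 7]

0: R B1 → L1 miss [-]
1: R B2 → L2 miss [-]
2: W B3 → L3 miss [D]
3: W B3 → L3 hit [D]
4: W B6 → L2 miss [D]
5: W B7 → L3 miss wb→B3 [D]
6: R B7 → L3 hit [D]
7: W B0 → L0 miss [D]
8: W B0 → L0 hit [D]
9: R B3 → L3 miss wb→B7 [-]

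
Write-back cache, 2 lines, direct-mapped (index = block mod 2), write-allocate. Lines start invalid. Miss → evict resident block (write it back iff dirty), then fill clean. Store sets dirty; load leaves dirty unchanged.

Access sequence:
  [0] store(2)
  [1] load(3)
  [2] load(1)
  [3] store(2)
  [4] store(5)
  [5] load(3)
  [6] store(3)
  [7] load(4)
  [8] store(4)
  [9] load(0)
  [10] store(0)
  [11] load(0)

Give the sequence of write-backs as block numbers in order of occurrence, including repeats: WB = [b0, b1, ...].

WB = [5, 2, 4]

0: W B2 -> L0 miss  d=D]
1: R B3 -> L1 miss  d=-]
2: R B1 -> L1 miss  d=-]
3: W B2 -> L0 hit  d=D]
4: W B5 -> L1 miss  d=D]
5: R B3 -> L1 miss wb->B5  d=-]
6: W B3 -> L1 hit  d=D]
7: R B4 -> L0 miss wb->B2  d=-]
8: W B4 -> L0 hit  d=D]
9: R B0 -> L0 miss wb->B4  d=-]
10: W B0 -> L0 hit  d=D]
11: R B0 -> L0 hit  d=D]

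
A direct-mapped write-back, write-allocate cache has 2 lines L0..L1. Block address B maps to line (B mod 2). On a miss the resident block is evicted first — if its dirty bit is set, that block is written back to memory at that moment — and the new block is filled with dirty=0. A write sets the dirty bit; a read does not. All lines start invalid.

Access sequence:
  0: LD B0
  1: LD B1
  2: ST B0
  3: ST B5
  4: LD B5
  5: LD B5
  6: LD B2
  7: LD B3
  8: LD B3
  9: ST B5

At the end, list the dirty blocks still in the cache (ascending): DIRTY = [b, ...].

0: R B0 → L0 miss [-]
1: R B1 → L1 miss [-]
2: W B0 → L0 hit [D]
3: W B5 → L1 miss [D]
4: R B5 → L1 hit [D]
5: R B5 → L1 hit [D]
6: R B2 → L0 miss wb→B0 [-]
7: R B3 → L1 miss wb→B5 [-]
8: R B3 → L1 hit [-]
9: W B5 → L1 miss [D]

DIRTY = [5]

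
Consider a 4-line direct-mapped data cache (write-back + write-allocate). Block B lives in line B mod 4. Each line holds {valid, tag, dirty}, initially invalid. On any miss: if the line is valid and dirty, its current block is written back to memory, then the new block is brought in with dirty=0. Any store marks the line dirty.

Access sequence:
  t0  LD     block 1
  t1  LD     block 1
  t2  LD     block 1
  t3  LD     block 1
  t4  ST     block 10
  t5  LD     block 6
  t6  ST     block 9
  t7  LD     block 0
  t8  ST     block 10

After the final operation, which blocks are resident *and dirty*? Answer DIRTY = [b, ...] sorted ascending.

0: R B1 → L1 miss [-]
1: R B1 → L1 hit [-]
2: R B1 → L1 hit [-]
3: R B1 → L1 hit [-]
4: W B10 → L2 miss [D]
5: R B6 → L2 miss wb→B10 [-]
6: W B9 → L1 miss [D]
7: R B0 → L0 miss [-]
8: W B10 → L2 miss [D]

DIRTY = [9, 10]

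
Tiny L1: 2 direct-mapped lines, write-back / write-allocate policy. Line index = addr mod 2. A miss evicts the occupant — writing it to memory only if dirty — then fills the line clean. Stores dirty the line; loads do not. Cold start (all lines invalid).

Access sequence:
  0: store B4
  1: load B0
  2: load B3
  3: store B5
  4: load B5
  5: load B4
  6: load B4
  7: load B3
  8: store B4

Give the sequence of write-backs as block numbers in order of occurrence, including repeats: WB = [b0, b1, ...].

WB = [4, 5]

0: W B4 -> L0 miss  d=D]
1: R B0 -> L0 miss wb->B4  d=-]
2: R B3 -> L1 miss  d=-]
3: W B5 -> L1 miss  d=D]
4: R B5 -> L1 hit  d=D]
5: R B4 -> L0 miss  d=-]
6: R B4 -> L0 hit  d=-]
7: R B3 -> L1 miss wb->B5  d=-]
8: W B4 -> L0 hit  d=D]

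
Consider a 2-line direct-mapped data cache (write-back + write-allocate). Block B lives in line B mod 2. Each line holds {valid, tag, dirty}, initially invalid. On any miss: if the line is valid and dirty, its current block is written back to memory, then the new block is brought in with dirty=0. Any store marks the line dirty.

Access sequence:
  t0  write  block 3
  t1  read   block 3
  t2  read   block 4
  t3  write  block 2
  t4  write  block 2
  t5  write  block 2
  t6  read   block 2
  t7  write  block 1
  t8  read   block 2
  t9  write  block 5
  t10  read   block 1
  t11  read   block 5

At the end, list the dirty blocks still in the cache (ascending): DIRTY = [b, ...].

0: W B3 -> L1 miss  d=D]
1: R B3 -> L1 hit  d=D]
2: R B4 -> L0 miss  d=-]
3: W B2 -> L0 miss  d=D]
4: W B2 -> L0 hit  d=D]
5: W B2 -> L0 hit  d=D]
6: R B2 -> L0 hit  d=D]
7: W B1 -> L1 miss wb->B3  d=D]
8: R B2 -> L0 hit  d=D]
9: W B5 -> L1 miss wb->B1  d=D]
10: R B1 -> L1 miss wb->B5  d=-]
11: R B5 -> L1 miss  d=-]

DIRTY = [2]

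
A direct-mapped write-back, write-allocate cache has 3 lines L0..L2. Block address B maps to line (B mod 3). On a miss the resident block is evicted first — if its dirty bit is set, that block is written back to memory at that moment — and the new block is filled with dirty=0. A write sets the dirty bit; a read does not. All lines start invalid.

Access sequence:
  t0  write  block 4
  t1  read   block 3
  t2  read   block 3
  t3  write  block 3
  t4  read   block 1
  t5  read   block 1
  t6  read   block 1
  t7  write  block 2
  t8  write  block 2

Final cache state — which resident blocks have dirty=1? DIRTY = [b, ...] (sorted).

DIRTY = [2, 3]

0: W B4 -> L1 miss  d=D]
1: R B3 -> L0 miss  d=-]
2: R B3 -> L0 hit  d=-]
3: W B3 -> L0 hit  d=D]
4: R B1 -> L1 miss wb->B4  d=-]
5: R B1 -> L1 hit  d=-]
6: R B1 -> L1 hit  d=-]
7: W B2 -> L2 miss  d=D]
8: W B2 -> L2 hit  d=D]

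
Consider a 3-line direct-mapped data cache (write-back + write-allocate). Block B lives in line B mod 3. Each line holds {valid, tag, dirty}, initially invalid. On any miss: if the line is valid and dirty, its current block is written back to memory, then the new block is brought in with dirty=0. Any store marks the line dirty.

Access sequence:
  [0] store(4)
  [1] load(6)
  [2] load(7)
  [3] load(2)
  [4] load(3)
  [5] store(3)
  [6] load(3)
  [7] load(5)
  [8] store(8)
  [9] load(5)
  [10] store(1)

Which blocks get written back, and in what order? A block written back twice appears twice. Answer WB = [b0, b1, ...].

WB = [4, 8]

0: W B4 → L1 miss [D]
1: R B6 → L0 miss [-]
2: R B7 → L1 miss wb→B4 [-]
3: R B2 → L2 miss [-]
4: R B3 → L0 miss [-]
5: W B3 → L0 hit [D]
6: R B3 → L0 hit [D]
7: R B5 → L2 miss [-]
8: W B8 → L2 miss [D]
9: R B5 → L2 miss wb→B8 [-]
10: W B1 → L1 miss [D]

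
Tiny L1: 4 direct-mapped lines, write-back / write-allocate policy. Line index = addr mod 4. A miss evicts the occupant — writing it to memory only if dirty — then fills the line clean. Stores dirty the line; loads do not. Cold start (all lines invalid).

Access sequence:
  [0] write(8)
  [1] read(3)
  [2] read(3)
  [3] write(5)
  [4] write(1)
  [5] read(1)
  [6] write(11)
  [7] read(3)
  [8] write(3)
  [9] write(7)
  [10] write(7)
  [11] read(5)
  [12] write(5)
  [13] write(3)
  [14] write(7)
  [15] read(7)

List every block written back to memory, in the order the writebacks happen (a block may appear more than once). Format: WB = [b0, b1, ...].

WB = [5, 11, 3, 1, 7, 3]

0: W B8 -> L0 miss  d=D]
1: R B3 -> L3 miss  d=-]
2: R B3 -> L3 hit  d=-]
3: W B5 -> L1 miss  d=D]
4: W B1 -> L1 miss wb->B5  d=D]
5: R B1 -> L1 hit  d=D]
6: W B11 -> L3 miss  d=D]
7: R B3 -> L3 miss wb->B11  d=-]
8: W B3 -> L3 hit  d=D]
9: W B7 -> L3 miss wb->B3  d=D]
10: W B7 -> L3 hit  d=D]
11: R B5 -> L1 miss wb->B1  d=-]
12: W B5 -> L1 hit  d=D]
13: W B3 -> L3 miss wb->B7  d=D]
14: W B7 -> L3 miss wb->B3  d=D]
15: R B7 -> L3 hit  d=D]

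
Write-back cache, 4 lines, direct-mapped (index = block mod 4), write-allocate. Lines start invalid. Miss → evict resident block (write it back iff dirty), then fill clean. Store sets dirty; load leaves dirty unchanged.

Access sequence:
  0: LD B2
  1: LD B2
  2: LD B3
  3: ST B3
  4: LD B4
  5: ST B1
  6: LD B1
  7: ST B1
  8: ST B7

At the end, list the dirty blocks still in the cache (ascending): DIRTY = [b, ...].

  0 | R B2 → L2 miss [-]
  1 | R B2 → L2 hit [-]
  2 | R B3 → L3 miss [-]
  3 | W B3 → L3 hit [D]
  4 | R B4 → L0 miss [-]
  5 | W B1 → L1 miss [D]
  6 | R B1 → L1 hit [D]
  7 | W B1 → L1 hit [D]
  8 | W B7 → L3 miss wb→B3 [D]

DIRTY = [1, 7]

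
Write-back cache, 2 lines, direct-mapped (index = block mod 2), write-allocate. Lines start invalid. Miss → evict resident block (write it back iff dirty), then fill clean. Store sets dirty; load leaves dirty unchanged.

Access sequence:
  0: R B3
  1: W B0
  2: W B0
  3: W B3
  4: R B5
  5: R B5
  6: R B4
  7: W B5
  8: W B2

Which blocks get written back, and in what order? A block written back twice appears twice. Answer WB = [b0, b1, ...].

WB = [3, 0]

  0 | R B3 → L1 miss [-]
  1 | W B0 → L0 miss [D]
  2 | W B0 → L0 hit [D]
  3 | W B3 → L1 hit [D]
  4 | R B5 → L1 miss wb→B3 [-]
  5 | R B5 → L1 hit [-]
  6 | R B4 → L0 miss wb→B0 [-]
  7 | W B5 → L1 hit [D]
  8 | W B2 → L0 miss [D]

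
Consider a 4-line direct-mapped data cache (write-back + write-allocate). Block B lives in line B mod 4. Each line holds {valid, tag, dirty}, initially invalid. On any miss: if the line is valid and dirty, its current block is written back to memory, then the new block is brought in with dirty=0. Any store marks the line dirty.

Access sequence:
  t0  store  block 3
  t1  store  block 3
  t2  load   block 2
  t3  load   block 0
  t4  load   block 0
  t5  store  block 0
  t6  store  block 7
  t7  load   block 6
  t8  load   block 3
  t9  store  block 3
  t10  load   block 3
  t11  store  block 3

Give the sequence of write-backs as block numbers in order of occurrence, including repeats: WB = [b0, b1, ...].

0: W B3 → L3 miss [D]
1: W B3 → L3 hit [D]
2: R B2 → L2 miss [-]
3: R B0 → L0 miss [-]
4: R B0 → L0 hit [-]
5: W B0 → L0 hit [D]
6: W B7 → L3 miss wb→B3 [D]
7: R B6 → L2 miss [-]
8: R B3 → L3 miss wb→B7 [-]
9: W B3 → L3 hit [D]
10: R B3 → L3 hit [D]
11: W B3 → L3 hit [D]

WB = [3, 7]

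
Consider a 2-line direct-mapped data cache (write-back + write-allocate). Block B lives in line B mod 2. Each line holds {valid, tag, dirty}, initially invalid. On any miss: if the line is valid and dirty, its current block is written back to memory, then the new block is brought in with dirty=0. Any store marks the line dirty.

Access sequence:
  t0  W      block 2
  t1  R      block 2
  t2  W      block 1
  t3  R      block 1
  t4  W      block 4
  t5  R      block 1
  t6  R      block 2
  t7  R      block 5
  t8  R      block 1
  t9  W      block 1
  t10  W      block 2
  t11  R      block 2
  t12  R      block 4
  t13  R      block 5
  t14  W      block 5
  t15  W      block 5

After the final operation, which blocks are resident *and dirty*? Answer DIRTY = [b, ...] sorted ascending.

DIRTY = [5]

  0 | W B2 → L0 miss [D]
  1 | R B2 → L0 hit [D]
  2 | W B1 → L1 miss [D]
  3 | R B1 → L1 hit [D]
  4 | W B4 → L0 miss wb→B2 [D]
  5 | R B1 → L1 hit [D]
  6 | R B2 → L0 miss wb→B4 [-]
  7 | R B5 → L1 miss wb→B1 [-]
  8 | R B1 → L1 miss [-]
  9 | W B1 → L1 hit [D]
  10 | W B2 → L0 hit [D]
  11 | R B2 → L0 hit [D]
  12 | R B4 → L0 miss wb→B2 [-]
  13 | R B5 → L1 miss wb→B1 [-]
  14 | W B5 → L1 hit [D]
  15 | W B5 → L1 hit [D]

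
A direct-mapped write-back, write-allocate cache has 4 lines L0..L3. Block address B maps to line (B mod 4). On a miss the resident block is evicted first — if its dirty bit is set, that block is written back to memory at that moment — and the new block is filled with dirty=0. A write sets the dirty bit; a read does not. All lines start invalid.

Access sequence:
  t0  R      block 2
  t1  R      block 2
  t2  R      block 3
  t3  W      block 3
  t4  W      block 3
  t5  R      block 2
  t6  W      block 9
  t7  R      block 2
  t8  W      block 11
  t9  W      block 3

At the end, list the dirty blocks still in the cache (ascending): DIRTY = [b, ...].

0: R B2 -> L2 miss  d=-]
1: R B2 -> L2 hit  d=-]
2: R B3 -> L3 miss  d=-]
3: W B3 -> L3 hit  d=D]
4: W B3 -> L3 hit  d=D]
5: R B2 -> L2 hit  d=-]
6: W B9 -> L1 miss  d=D]
7: R B2 -> L2 hit  d=-]
8: W B11 -> L3 miss wb->B3  d=D]
9: W B3 -> L3 miss wb->B11  d=D]

DIRTY = [3, 9]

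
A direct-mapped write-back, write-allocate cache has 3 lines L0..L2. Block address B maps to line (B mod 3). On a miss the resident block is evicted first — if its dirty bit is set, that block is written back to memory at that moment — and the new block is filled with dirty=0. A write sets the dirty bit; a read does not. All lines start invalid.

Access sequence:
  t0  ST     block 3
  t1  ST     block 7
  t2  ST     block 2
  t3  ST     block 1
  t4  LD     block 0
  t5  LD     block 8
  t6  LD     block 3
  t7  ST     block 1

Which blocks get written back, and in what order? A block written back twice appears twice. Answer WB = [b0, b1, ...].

WB = [7, 3, 2]

  0 | W B3 → L0 miss [D]
  1 | W B7 → L1 miss [D]
  2 | W B2 → L2 miss [D]
  3 | W B1 → L1 miss wb→B7 [D]
  4 | R B0 → L0 miss wb→B3 [-]
  5 | R B8 → L2 miss wb→B2 [-]
  6 | R B3 → L0 miss [-]
  7 | W B1 → L1 hit [D]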